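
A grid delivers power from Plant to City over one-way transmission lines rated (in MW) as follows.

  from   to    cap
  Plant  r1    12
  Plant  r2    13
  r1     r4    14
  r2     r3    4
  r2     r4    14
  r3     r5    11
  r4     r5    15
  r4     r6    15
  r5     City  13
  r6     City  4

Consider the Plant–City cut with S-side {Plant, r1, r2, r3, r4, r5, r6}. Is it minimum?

Given cut capacity: 13 + 4 = 17.
Augment Plant→r1→r4→r5→City: bottleneck 12, flow now 12.
Augment Plant→r2→r3→r5→City: bottleneck 1, flow now 13.
Augment Plant→r2→r4→r6→City: bottleneck 4, flow now 17.
No augmenting path remains; maximum flow = 17.
Cut capacity 17 equals the max flow, so it is a minimum cut.

Yes — it is a minimum cut (capacity 17).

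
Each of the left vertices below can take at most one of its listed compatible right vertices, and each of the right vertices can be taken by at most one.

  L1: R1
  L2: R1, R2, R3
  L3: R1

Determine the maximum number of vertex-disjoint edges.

2

Unit-capacity flow: source→left, listed edges, right→sink; max matching = max flow.
Augmenting path L1→R1 (+1); matched 1.
Augmenting path L2→R2 (+1); matched 2.
No augmenting path remains; maximum matching = 2.
König certificate: {L2, R1} is a vertex cover of size 2 (every listed pair touches it), so no matching can be larger.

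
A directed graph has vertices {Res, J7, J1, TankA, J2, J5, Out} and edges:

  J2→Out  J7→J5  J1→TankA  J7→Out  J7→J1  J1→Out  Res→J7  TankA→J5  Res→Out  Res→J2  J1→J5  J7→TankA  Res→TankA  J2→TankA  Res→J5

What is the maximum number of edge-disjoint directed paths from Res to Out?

3

Assign every edge capacity 1; by Menger, the answer equals the max flow.
Path Res→Out (+1); total 1.
Path Res→J7→Out (+1); total 2.
Path Res→J2→Out (+1); total 3.
No residual Res→Out path; max flow = 3.
Certifying cut of size 3: {Res→J2, Res→J7, Res→Out}.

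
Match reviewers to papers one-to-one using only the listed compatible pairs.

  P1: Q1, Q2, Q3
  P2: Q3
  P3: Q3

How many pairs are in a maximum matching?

Unit-capacity flow: source→left, listed edges, right→sink; max matching = max flow.
Augmenting path P1→Q1 (+1); matched 1.
Augmenting path P2→Q3 (+1); matched 2.
No augmenting path remains; maximum matching = 2.
König certificate: {P1, Q3} is a vertex cover of size 2 (every listed pair touches it), so no matching can be larger.

2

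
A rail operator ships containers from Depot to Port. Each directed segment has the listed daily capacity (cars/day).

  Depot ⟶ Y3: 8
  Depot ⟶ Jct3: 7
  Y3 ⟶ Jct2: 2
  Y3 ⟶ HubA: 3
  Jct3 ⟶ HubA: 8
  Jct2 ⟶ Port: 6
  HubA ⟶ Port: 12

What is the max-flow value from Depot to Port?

12

Augment Depot→Y3→Jct2→Port: bottleneck 2, flow now 2.
Augment Depot→Y3→HubA→Port: bottleneck 3, flow now 5.
Augment Depot→Jct3→HubA→Port: bottleneck 7, flow now 12.
No augmenting path remains; maximum flow = 12.
In the residual graph, reachable from Depot: {Depot, Y3}.
Min-cut edges: Depot→Jct3 (7), Y3→Jct2 (2), Y3→HubA (3); capacity 7 + 2 + 3 = 12.
This cut is saturated, so no flow can exceed 12.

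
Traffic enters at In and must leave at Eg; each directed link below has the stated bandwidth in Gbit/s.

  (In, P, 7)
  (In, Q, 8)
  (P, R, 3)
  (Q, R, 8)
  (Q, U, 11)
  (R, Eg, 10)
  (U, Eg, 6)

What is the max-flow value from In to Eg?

Augment In→P→R→Eg: bottleneck 3, flow now 3.
Augment In→Q→R→Eg: bottleneck 7, flow now 10.
Augment In→Q→U→Eg: bottleneck 1, flow now 11.
No augmenting path remains; maximum flow = 11.
In the residual graph, reachable from In: {In, P}.
Min-cut edges: In→Q (8), P→R (3); capacity 8 + 3 = 11.
This cut is saturated, so no flow can exceed 11.

11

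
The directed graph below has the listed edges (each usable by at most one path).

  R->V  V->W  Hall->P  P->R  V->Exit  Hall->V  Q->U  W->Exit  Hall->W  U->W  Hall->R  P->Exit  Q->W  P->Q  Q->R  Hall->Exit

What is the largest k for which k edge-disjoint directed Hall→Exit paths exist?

Assign every edge capacity 1; by Menger, the answer equals the max flow.
Path Hall→Exit (+1); total 1.
Path Hall→P→Exit (+1); total 2.
Path Hall→V→Exit (+1); total 3.
Path Hall→W→Exit (+1); total 4.
No residual Hall→Exit path; max flow = 4.
Certifying cut of size 4: {Hall→Exit, Hall→P, V→Exit, W→Exit}.

4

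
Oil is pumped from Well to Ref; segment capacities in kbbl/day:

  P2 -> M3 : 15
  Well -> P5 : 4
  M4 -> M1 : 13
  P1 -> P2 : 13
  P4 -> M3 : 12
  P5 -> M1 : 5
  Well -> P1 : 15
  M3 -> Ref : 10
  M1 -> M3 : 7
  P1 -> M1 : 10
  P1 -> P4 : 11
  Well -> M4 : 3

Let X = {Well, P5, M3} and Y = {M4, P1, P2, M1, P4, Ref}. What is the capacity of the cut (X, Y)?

33

Edges leaving {Well, P5, M3}: Well→M4 (3), Well→P1 (15), P5→M1 (5), M3→Ref (10).
Cut capacity = 3 + 15 + 5 + 10 = 33.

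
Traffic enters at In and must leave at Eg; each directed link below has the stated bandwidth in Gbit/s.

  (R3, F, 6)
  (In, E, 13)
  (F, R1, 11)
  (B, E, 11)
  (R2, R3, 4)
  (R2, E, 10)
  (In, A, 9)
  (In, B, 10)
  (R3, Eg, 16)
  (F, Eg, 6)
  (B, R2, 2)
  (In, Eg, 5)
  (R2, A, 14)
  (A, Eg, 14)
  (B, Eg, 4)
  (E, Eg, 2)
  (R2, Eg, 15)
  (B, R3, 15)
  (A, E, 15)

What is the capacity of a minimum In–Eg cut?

Augment In→Eg: bottleneck 5, flow now 5.
Augment In→B→Eg: bottleneck 4, flow now 9.
Augment In→A→Eg: bottleneck 9, flow now 18.
Augment In→E→Eg: bottleneck 2, flow now 20.
Augment In→B→R2→Eg: bottleneck 2, flow now 22.
Augment In→B→R3→Eg: bottleneck 4, flow now 26.
No augmenting path remains; maximum flow = 26.
By max-flow min-cut, the minimum cut capacity equals the max flow.
In the residual graph, reachable from In: {In, E}.
Min-cut edges: In→B (10), In→A (9), In→Eg (5), E→Eg (2); capacity 10 + 9 + 5 + 2 = 26.

26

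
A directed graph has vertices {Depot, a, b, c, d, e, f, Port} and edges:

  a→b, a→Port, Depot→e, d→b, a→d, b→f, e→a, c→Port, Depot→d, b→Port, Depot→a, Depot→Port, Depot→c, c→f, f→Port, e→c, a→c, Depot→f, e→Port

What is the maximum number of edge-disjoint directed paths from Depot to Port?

Assign every edge capacity 1; by Menger, the answer equals the max flow.
Path Depot→Port (+1); total 1.
Path Depot→a→Port (+1); total 2.
Path Depot→c→Port (+1); total 3.
Path Depot→e→Port (+1); total 4.
Path Depot→f→Port (+1); total 5.
Path Depot→d→b→Port (+1); total 6.
No residual Depot→Port path; max flow = 6.
Certifying cut of size 6: {Depot→Port, Depot→a, Depot→c, Depot→d, Depot→e, Depot→f}.

6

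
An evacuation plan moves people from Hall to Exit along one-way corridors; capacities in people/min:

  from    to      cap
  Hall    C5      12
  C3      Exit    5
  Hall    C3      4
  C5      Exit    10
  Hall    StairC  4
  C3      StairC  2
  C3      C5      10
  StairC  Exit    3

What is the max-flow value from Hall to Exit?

17

Augment Hall→C3→Exit: bottleneck 4, flow now 4.
Augment Hall→StairC→Exit: bottleneck 3, flow now 7.
Augment Hall→C5→Exit: bottleneck 10, flow now 17.
No augmenting path remains; maximum flow = 17.
In the residual graph, reachable from Hall: {Hall, StairC, C5}.
Min-cut edges: Hall→C3 (4), StairC→Exit (3), C5→Exit (10); capacity 4 + 3 + 10 = 17.
This cut is saturated, so no flow can exceed 17.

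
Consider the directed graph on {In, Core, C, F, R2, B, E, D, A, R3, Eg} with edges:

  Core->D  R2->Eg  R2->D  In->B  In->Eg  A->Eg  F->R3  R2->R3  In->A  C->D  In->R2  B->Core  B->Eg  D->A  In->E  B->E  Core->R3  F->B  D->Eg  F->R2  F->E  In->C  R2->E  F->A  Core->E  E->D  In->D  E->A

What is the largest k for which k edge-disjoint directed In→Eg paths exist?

5

Assign every edge capacity 1; by Menger, the answer equals the max flow.
Path In→Eg (+1); total 1.
Path In→R2→Eg (+1); total 2.
Path In→B→Eg (+1); total 3.
Path In→D→Eg (+1); total 4.
Path In→A→Eg (+1); total 5.
No residual In→Eg path; max flow = 5.
Certifying cut of size 5: {A→Eg, D→Eg, In→B, In→Eg, In→R2}.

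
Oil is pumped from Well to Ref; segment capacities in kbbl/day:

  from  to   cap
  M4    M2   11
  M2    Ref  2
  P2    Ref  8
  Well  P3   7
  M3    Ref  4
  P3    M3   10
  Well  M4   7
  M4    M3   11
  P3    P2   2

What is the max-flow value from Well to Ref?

Augment Well→P3→M3→Ref: bottleneck 4, flow now 4.
Augment Well→P3→P2→Ref: bottleneck 2, flow now 6.
Augment Well→M4→M2→Ref: bottleneck 2, flow now 8.
No augmenting path remains; maximum flow = 8.
In the residual graph, reachable from Well: {Well, P3, M4, M2, M3}.
Min-cut edges: P3→P2 (2), M2→Ref (2), M3→Ref (4); capacity 2 + 2 + 4 = 8.
This cut is saturated, so no flow can exceed 8.

8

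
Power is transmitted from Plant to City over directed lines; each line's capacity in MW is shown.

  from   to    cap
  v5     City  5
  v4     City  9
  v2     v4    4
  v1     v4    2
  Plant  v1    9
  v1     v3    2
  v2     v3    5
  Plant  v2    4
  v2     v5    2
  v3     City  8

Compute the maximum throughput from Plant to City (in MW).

Augment Plant→v1→v3→City: bottleneck 2, flow now 2.
Augment Plant→v1→v4→City: bottleneck 2, flow now 4.
Augment Plant→v2→v3→City: bottleneck 4, flow now 8.
No augmenting path remains; maximum flow = 8.
In the residual graph, reachable from Plant: {Plant, v1}.
Min-cut edges: Plant→v2 (4), v1→v3 (2), v1→v4 (2); capacity 4 + 2 + 2 = 8.
This cut is saturated, so no flow can exceed 8.

8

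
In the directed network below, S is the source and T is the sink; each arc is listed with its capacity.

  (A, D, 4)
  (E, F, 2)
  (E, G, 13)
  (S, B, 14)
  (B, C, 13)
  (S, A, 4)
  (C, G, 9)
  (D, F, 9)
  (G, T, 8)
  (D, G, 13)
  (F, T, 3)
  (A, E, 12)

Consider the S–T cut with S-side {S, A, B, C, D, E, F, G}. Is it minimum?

Yes — it is a minimum cut (capacity 11).

Given cut capacity: 3 + 8 = 11.
Augment S→A→D→F→T: bottleneck 3, flow now 3.
Augment S→A→D→G→T: bottleneck 1, flow now 4.
Augment S→B→C→G→T: bottleneck 7, flow now 11.
No augmenting path remains; maximum flow = 11.
Cut capacity 11 equals the max flow, so it is a minimum cut.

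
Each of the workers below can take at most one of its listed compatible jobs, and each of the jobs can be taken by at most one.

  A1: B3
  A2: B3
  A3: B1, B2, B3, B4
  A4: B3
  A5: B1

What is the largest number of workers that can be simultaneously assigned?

3

Unit-capacity flow: source→left, listed edges, right→sink; max matching = max flow.
Augmenting path A1→B3 (+1); matched 1.
Augmenting path A3→B1 (+1); matched 2.
Augmenting path A5→B1→A3→B2 (+1); matched 3.
No augmenting path remains; maximum matching = 3.
König certificate: {A3, A5, B3} is a vertex cover of size 3 (every listed pair touches it), so no matching can be larger.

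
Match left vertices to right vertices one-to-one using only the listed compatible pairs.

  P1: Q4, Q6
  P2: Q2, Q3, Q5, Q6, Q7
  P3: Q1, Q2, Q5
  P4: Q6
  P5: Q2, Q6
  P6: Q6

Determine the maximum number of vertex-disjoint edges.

Unit-capacity flow: source→left, listed edges, right→sink; max matching = max flow.
Augmenting path P1→Q4 (+1); matched 1.
Augmenting path P2→Q2 (+1); matched 2.
Augmenting path P3→Q1 (+1); matched 3.
Augmenting path P4→Q6 (+1); matched 4.
Augmenting path P5→Q2→P2→Q3 (+1); matched 5.
No augmenting path remains; maximum matching = 5.
König certificate: {P1, P2, P3, P5, Q6} is a vertex cover of size 5 (every listed pair touches it), so no matching can be larger.

5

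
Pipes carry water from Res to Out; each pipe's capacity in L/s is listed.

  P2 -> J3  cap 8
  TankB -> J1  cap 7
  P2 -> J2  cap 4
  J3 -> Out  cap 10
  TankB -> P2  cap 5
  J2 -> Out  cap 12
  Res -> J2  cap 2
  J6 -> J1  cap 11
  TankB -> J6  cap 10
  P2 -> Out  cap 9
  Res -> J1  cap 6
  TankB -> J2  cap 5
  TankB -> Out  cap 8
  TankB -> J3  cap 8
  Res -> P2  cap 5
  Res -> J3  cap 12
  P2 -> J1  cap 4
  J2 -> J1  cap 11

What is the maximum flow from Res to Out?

Augment Res→P2→Out: bottleneck 5, flow now 5.
Augment Res→J3→Out: bottleneck 10, flow now 15.
Augment Res→J2→Out: bottleneck 2, flow now 17.
No augmenting path remains; maximum flow = 17.
In the residual graph, reachable from Res: {Res, J3, J1}.
Min-cut edges: Res→P2 (5), Res→J2 (2), J3→Out (10); capacity 5 + 2 + 10 = 17.
This cut is saturated, so no flow can exceed 17.

17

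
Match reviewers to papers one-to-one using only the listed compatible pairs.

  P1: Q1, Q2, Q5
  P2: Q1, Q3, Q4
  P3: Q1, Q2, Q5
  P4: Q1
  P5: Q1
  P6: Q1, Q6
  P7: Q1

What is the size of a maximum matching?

5

Unit-capacity flow: source→left, listed edges, right→sink; max matching = max flow.
Augmenting path P1→Q1 (+1); matched 1.
Augmenting path P2→Q3 (+1); matched 2.
Augmenting path P3→Q2 (+1); matched 3.
Augmenting path P6→Q6 (+1); matched 4.
Augmenting path P4→Q1→P1→Q5 (+1); matched 5.
No augmenting path remains; maximum matching = 5.
König certificate: {P1, P2, P3, P6, Q1} is a vertex cover of size 5 (every listed pair touches it), so no matching can be larger.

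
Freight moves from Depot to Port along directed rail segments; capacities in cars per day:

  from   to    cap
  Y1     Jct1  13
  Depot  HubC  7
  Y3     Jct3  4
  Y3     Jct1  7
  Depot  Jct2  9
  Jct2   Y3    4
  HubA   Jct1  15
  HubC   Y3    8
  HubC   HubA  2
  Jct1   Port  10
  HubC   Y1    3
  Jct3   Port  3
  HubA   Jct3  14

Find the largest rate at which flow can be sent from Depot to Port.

Augment Depot→Jct2→Y3→Jct3→Port: bottleneck 3, flow now 3.
Augment Depot→Jct2→Y3→Jct1→Port: bottleneck 1, flow now 4.
Augment Depot→HubC→Y3→Jct1→Port: bottleneck 6, flow now 10.
Augment Depot→HubC→Y1→Jct1→Port: bottleneck 1, flow now 11.
No augmenting path remains; maximum flow = 11.
In the residual graph, reachable from Depot: {Depot, Jct2}.
Min-cut edges: Depot→HubC (7), Jct2→Y3 (4); capacity 7 + 4 = 11.
This cut is saturated, so no flow can exceed 11.

11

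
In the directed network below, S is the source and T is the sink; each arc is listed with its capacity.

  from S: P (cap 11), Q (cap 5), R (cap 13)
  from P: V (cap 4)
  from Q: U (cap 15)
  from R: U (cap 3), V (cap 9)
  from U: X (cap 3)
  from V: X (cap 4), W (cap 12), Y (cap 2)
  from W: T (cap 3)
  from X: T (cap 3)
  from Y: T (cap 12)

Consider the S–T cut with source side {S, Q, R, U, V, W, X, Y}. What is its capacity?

29

Edges leaving {S, Q, R, U, V, W, X, Y}: S→P (11), W→T (3), X→T (3), Y→T (12).
Cut capacity = 11 + 3 + 3 + 12 = 29.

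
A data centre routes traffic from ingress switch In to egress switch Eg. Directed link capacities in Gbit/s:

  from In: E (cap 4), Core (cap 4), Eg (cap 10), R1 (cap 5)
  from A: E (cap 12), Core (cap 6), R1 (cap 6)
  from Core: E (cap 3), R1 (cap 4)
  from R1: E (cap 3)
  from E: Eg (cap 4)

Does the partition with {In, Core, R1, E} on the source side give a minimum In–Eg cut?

Given cut capacity: 10 + 4 = 14.
Augment In→Eg: bottleneck 10, flow now 10.
Augment In→E→Eg: bottleneck 4, flow now 14.
No augmenting path remains; maximum flow = 14.
Cut capacity 14 equals the max flow, so it is a minimum cut.

Yes — it is a minimum cut (capacity 14).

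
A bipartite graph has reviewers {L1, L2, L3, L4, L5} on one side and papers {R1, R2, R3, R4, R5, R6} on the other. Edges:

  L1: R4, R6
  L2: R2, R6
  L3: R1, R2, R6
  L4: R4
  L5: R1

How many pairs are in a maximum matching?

Unit-capacity flow: source→left, listed edges, right→sink; max matching = max flow.
Augmenting path L1→R4 (+1); matched 1.
Augmenting path L2→R2 (+1); matched 2.
Augmenting path L3→R1 (+1); matched 3.
Augmenting path L4→R4→L1→R6 (+1); matched 4.
No augmenting path remains; maximum matching = 4.
König certificate: {R1, R2, R4, R6} is a vertex cover of size 4 (every listed pair touches it), so no matching can be larger.

4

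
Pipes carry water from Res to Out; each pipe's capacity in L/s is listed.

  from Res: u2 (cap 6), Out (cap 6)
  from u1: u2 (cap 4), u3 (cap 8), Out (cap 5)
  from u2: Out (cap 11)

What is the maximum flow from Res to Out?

Augment Res→Out: bottleneck 6, flow now 6.
Augment Res→u2→Out: bottleneck 6, flow now 12.
No augmenting path remains; maximum flow = 12.
In the residual graph, reachable from Res: {Res}.
Min-cut edges: Res→u2 (6), Res→Out (6); capacity 6 + 6 = 12.
This cut is saturated, so no flow can exceed 12.

12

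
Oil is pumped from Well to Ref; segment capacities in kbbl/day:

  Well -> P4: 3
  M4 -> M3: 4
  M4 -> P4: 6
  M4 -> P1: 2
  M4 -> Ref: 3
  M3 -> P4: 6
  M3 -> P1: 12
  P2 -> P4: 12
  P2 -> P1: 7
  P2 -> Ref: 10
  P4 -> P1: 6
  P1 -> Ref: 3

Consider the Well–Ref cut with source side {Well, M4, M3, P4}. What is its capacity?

Edges leaving {Well, M4, M3, P4}: M4→P1 (2), M4→Ref (3), M3→P1 (12), P4→P1 (6).
Cut capacity = 2 + 3 + 12 + 6 = 23.

23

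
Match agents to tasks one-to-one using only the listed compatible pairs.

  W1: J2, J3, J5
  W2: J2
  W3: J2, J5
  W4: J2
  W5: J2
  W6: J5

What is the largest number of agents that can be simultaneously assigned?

Unit-capacity flow: source→left, listed edges, right→sink; max matching = max flow.
Augmenting path W1→J2 (+1); matched 1.
Augmenting path W3→J5 (+1); matched 2.
Augmenting path W2→J2→W1→J3 (+1); matched 3.
No augmenting path remains; maximum matching = 3.
König certificate: {W1, J2, J5} is a vertex cover of size 3 (every listed pair touches it), so no matching can be larger.

3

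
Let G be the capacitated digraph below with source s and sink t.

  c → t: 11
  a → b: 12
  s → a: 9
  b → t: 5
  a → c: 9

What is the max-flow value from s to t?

9

Augment s→a→b→t: bottleneck 5, flow now 5.
Augment s→a→c→t: bottleneck 4, flow now 9.
No augmenting path remains; maximum flow = 9.
In the residual graph, reachable from s: {s}.
Min-cut edges: s→a (9); capacity 9 = 9.
This cut is saturated, so no flow can exceed 9.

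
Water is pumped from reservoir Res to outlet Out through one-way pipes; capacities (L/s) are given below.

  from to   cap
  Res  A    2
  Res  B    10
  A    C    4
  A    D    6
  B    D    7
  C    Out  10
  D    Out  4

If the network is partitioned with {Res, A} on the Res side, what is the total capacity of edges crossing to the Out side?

Edges leaving {Res, A}: Res→B (10), A→C (4), A→D (6).
Cut capacity = 10 + 4 + 6 = 20.

20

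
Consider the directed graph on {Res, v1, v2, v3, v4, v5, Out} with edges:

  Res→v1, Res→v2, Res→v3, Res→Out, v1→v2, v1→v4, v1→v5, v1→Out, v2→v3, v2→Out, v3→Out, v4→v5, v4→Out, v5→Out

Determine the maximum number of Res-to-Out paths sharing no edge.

Assign every edge capacity 1; by Menger, the answer equals the max flow.
Path Res→Out (+1); total 1.
Path Res→v1→Out (+1); total 2.
Path Res→v2→Out (+1); total 3.
Path Res→v3→Out (+1); total 4.
No residual Res→Out path; max flow = 4.
Certifying cut of size 4: {Res→Out, Res→v1, Res→v2, Res→v3}.

4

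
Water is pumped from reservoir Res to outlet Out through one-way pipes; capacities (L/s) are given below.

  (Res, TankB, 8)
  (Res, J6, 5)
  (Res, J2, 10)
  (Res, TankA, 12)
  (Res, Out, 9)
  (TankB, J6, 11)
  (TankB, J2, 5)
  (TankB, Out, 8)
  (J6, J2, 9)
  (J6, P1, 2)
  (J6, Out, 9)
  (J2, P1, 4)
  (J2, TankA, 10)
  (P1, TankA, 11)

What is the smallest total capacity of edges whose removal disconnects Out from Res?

22

Augment Res→Out: bottleneck 9, flow now 9.
Augment Res→TankB→Out: bottleneck 8, flow now 17.
Augment Res→J6→Out: bottleneck 5, flow now 22.
No augmenting path remains; maximum flow = 22.
By max-flow min-cut, the minimum cut capacity equals the max flow.
In the residual graph, reachable from Res: {Res, J2, P1, TankA}.
Min-cut edges: Res→TankB (8), Res→J6 (5), Res→Out (9); capacity 8 + 5 + 9 = 22.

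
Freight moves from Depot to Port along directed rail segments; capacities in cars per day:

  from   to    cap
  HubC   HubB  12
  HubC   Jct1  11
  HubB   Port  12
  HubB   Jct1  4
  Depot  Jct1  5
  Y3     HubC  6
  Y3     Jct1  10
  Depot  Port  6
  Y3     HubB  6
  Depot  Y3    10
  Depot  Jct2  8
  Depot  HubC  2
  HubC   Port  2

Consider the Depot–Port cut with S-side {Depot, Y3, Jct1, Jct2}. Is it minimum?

No — its capacity is 20, but the minimum cut has capacity 18.

Given cut capacity: 2 + 6 + 6 + 6 = 20.
Augment Depot→Port: bottleneck 6, flow now 6.
Augment Depot→HubC→Port: bottleneck 2, flow now 8.
Augment Depot→Y3→HubB→Port: bottleneck 6, flow now 14.
Augment Depot→Y3→HubC→HubB→Port: bottleneck 4, flow now 18.
No augmenting path remains; maximum flow = 18.
In the residual graph, reachable from Depot: {Depot, Jct1, Jct2}.
Min-cut edges: Depot→Y3 (10), Depot→HubC (2), Depot→Port (6); capacity 10 + 2 + 6 = 18.
Cut capacity 20 exceeds the max flow 18, so it is not minimum.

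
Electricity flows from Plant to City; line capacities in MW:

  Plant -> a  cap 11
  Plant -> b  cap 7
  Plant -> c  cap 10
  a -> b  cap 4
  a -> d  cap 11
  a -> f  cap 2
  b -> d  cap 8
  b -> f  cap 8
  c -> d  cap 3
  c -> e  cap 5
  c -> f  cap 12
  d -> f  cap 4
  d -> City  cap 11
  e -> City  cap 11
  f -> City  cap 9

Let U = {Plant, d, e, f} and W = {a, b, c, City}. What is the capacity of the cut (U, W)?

59

Edges leaving {Plant, d, e, f}: Plant→a (11), Plant→b (7), Plant→c (10), d→City (11), e→City (11), f→City (9).
Cut capacity = 11 + 7 + 10 + 11 + 11 + 9 = 59.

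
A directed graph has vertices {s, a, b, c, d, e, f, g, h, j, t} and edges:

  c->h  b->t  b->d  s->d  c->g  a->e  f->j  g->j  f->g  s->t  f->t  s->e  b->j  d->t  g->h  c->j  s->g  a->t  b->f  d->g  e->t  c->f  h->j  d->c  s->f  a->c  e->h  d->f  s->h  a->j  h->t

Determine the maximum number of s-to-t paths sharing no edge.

Assign every edge capacity 1; by Menger, the answer equals the max flow.
Path s→t (+1); total 1.
Path s→d→t (+1); total 2.
Path s→e→t (+1); total 3.
Path s→f→t (+1); total 4.
Path s→h→t (+1); total 5.
No residual s→t path; max flow = 5.
Certifying cut of size 5: {h→t, s→d, s→e, s→f, s→t}.

5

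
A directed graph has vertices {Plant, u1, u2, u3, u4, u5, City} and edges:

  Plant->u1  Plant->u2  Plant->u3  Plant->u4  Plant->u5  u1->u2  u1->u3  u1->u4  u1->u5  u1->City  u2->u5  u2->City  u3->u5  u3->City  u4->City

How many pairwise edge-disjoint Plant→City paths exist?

4

Assign every edge capacity 1; by Menger, the answer equals the max flow.
Path Plant→u1→City (+1); total 1.
Path Plant→u2→City (+1); total 2.
Path Plant→u3→City (+1); total 3.
Path Plant→u4→City (+1); total 4.
No residual Plant→City path; max flow = 4.
Certifying cut of size 4: {Plant→u1, Plant→u2, Plant→u3, Plant→u4}.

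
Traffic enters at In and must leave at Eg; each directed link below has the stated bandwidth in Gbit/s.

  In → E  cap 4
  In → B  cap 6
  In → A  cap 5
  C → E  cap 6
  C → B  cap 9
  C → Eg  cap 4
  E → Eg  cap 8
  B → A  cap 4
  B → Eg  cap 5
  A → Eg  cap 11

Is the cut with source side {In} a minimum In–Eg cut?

Yes — it is a minimum cut (capacity 15).

Given cut capacity: 4 + 6 + 5 = 15.
Augment In→E→Eg: bottleneck 4, flow now 4.
Augment In→B→Eg: bottleneck 5, flow now 9.
Augment In→A→Eg: bottleneck 5, flow now 14.
Augment In→B→A→Eg: bottleneck 1, flow now 15.
No augmenting path remains; maximum flow = 15.
Cut capacity 15 equals the max flow, so it is a minimum cut.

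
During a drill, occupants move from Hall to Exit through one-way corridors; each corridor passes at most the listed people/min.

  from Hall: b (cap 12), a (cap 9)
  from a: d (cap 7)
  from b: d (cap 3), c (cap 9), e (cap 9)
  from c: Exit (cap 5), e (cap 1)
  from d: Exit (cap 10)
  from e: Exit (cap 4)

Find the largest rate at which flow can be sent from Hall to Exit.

19

Augment Hall→a→d→Exit: bottleneck 7, flow now 7.
Augment Hall→b→c→Exit: bottleneck 5, flow now 12.
Augment Hall→b→d→Exit: bottleneck 3, flow now 15.
Augment Hall→b→e→Exit: bottleneck 4, flow now 19.
No augmenting path remains; maximum flow = 19.
In the residual graph, reachable from Hall: {Hall, a}.
Min-cut edges: Hall→b (12), a→d (7); capacity 12 + 7 = 19.
This cut is saturated, so no flow can exceed 19.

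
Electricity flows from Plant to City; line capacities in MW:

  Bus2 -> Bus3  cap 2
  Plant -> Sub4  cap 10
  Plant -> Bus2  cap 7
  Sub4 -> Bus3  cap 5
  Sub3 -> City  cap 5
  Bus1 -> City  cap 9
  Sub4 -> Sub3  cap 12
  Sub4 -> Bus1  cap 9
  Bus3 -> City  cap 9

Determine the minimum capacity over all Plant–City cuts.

Augment Plant→Bus2→Bus3→City: bottleneck 2, flow now 2.
Augment Plant→Sub4→Bus3→City: bottleneck 5, flow now 7.
Augment Plant→Sub4→Bus1→City: bottleneck 5, flow now 12.
No augmenting path remains; maximum flow = 12.
By max-flow min-cut, the minimum cut capacity equals the max flow.
In the residual graph, reachable from Plant: {Plant, Bus2}.
Min-cut edges: Plant→Sub4 (10), Bus2→Bus3 (2); capacity 10 + 2 = 12.

12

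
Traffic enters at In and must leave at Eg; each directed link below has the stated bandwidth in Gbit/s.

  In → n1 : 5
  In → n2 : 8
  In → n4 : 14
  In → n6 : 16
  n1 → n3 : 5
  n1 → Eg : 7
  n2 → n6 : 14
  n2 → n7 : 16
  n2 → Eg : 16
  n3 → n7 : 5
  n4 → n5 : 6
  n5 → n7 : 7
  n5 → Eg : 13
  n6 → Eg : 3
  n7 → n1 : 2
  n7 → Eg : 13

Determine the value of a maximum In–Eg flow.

22

Augment In→n1→Eg: bottleneck 5, flow now 5.
Augment In→n2→Eg: bottleneck 8, flow now 13.
Augment In→n6→Eg: bottleneck 3, flow now 16.
Augment In→n4→n5→Eg: bottleneck 6, flow now 22.
No augmenting path remains; maximum flow = 22.
In the residual graph, reachable from In: {In, n4, n6}.
Min-cut edges: In→n1 (5), In→n2 (8), n4→n5 (6), n6→Eg (3); capacity 5 + 8 + 6 + 3 = 22.
This cut is saturated, so no flow can exceed 22.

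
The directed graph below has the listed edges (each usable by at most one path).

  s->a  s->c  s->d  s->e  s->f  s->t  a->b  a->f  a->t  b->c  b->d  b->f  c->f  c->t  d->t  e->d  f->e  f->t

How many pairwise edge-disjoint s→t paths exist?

Assign every edge capacity 1; by Menger, the answer equals the max flow.
Path s→t (+1); total 1.
Path s→a→t (+1); total 2.
Path s→c→t (+1); total 3.
Path s→d→t (+1); total 4.
Path s→f→t (+1); total 5.
No residual s→t path; max flow = 5.
Certifying cut of size 5: {d→t, s→a, s→c, s→f, s→t}.

5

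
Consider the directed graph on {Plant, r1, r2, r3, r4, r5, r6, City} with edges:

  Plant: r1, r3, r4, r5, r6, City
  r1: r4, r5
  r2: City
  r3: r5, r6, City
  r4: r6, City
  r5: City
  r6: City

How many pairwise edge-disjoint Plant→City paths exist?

5

Assign every edge capacity 1; by Menger, the answer equals the max flow.
Path Plant→City (+1); total 1.
Path Plant→r3→City (+1); total 2.
Path Plant→r4→City (+1); total 3.
Path Plant→r5→City (+1); total 4.
Path Plant→r6→City (+1); total 5.
No residual Plant→City path; max flow = 5.
Certifying cut of size 5: {Plant→City, Plant→r3, r4→City, r5→City, r6→City}.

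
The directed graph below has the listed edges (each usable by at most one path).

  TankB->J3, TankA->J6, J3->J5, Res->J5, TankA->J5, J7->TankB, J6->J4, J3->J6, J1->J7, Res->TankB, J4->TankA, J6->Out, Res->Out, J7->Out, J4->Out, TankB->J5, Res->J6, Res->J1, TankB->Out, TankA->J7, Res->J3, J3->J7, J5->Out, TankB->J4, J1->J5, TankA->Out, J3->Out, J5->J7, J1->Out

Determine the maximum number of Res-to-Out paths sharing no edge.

6

Assign every edge capacity 1; by Menger, the answer equals the max flow.
Path Res→Out (+1); total 1.
Path Res→TankB→Out (+1); total 2.
Path Res→J3→Out (+1); total 3.
Path Res→J1→Out (+1); total 4.
Path Res→J6→Out (+1); total 5.
Path Res→J5→Out (+1); total 6.
No residual Res→Out path; max flow = 6.
Certifying cut of size 6: {Res→J1, Res→J3, Res→J5, Res→J6, Res→Out, Res→TankB}.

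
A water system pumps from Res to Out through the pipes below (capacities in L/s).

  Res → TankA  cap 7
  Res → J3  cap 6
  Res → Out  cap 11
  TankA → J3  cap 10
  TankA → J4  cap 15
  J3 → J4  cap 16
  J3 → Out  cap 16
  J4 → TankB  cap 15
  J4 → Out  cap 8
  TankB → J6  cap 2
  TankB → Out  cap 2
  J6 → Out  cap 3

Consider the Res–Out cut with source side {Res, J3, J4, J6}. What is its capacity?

60

Edges leaving {Res, J3, J4, J6}: Res→TankA (7), Res→Out (11), J3→Out (16), J4→TankB (15), J4→Out (8), J6→Out (3).
Cut capacity = 7 + 11 + 16 + 15 + 8 + 3 = 60.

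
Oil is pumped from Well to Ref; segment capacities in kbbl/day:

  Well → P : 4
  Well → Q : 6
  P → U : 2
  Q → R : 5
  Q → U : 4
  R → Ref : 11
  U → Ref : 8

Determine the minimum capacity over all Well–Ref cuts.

8

Augment Well→P→U→Ref: bottleneck 2, flow now 2.
Augment Well→Q→R→Ref: bottleneck 5, flow now 7.
Augment Well→Q→U→Ref: bottleneck 1, flow now 8.
No augmenting path remains; maximum flow = 8.
By max-flow min-cut, the minimum cut capacity equals the max flow.
In the residual graph, reachable from Well: {Well, P}.
Min-cut edges: Well→Q (6), P→U (2); capacity 6 + 2 = 8.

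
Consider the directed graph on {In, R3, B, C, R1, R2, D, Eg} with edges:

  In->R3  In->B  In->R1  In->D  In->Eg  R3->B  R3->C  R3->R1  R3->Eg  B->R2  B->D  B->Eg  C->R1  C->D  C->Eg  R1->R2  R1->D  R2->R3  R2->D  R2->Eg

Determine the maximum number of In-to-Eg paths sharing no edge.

Assign every edge capacity 1; by Menger, the answer equals the max flow.
Path In→Eg (+1); total 1.
Path In→R3→Eg (+1); total 2.
Path In→B→Eg (+1); total 3.
Path In→R1→R2→Eg (+1); total 4.
No residual In→Eg path; max flow = 4.
Certifying cut of size 4: {In→B, In→Eg, In→R1, In→R3}.

4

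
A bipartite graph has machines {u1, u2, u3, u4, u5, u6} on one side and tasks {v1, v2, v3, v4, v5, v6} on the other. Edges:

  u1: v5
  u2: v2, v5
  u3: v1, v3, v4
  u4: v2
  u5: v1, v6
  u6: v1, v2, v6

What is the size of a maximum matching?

5

Unit-capacity flow: source→left, listed edges, right→sink; max matching = max flow.
Augmenting path u1→v5 (+1); matched 1.
Augmenting path u2→v2 (+1); matched 2.
Augmenting path u3→v1 (+1); matched 3.
Augmenting path u5→v6 (+1); matched 4.
Augmenting path u6→v1→u3→v3 (+1); matched 5.
No augmenting path remains; maximum matching = 5.
König certificate: {u3, u5, u6, v2, v5} is a vertex cover of size 5 (every listed pair touches it), so no matching can be larger.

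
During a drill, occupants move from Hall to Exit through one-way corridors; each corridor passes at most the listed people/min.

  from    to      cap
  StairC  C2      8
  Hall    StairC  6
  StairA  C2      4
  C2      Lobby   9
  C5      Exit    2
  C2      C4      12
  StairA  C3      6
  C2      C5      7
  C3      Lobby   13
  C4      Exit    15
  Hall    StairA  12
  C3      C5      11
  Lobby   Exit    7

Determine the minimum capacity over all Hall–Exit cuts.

16

Augment Hall→StairC→C2→C5→Exit: bottleneck 2, flow now 2.
Augment Hall→StairC→C2→Lobby→Exit: bottleneck 4, flow now 6.
Augment Hall→StairA→C2→Lobby→Exit: bottleneck 3, flow now 9.
Augment Hall→StairA→C2→C4→Exit: bottleneck 1, flow now 10.
Augment Hall→StairA→C3→C5→C2→C4→Exit: bottleneck 2, flow now 12. (uses reverse residual edge)
Augment Hall→StairA→C3→Lobby→C2→C4→Exit: bottleneck 4, flow now 16. (uses reverse residual edge)
No augmenting path remains; maximum flow = 16.
By max-flow min-cut, the minimum cut capacity equals the max flow.
In the residual graph, reachable from Hall: {Hall, StairA}.
Min-cut edges: Hall→StairC (6), StairA→C2 (4), StairA→C3 (6); capacity 6 + 4 + 6 = 16.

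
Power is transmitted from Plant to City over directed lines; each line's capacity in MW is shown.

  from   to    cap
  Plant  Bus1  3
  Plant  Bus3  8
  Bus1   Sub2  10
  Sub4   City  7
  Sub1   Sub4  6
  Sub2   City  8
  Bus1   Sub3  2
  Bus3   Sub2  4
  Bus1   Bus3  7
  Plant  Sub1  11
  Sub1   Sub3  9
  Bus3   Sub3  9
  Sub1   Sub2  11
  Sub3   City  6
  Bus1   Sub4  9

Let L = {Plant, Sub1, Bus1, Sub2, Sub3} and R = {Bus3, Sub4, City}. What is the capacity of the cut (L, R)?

Edges leaving {Plant, Sub1, Bus1, Sub2, Sub3}: Plant→Bus3 (8), Sub1→Sub4 (6), Bus1→Bus3 (7), Bus1→Sub4 (9), Sub2→City (8), Sub3→City (6).
Cut capacity = 8 + 6 + 7 + 9 + 8 + 6 = 44.

44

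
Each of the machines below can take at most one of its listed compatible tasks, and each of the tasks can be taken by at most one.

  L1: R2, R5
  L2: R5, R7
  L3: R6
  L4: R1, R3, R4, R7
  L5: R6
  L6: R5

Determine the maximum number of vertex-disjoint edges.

Unit-capacity flow: source→left, listed edges, right→sink; max matching = max flow.
Augmenting path L1→R2 (+1); matched 1.
Augmenting path L2→R5 (+1); matched 2.
Augmenting path L3→R6 (+1); matched 3.
Augmenting path L4→R1 (+1); matched 4.
Augmenting path L6→R5→L2→R7 (+1); matched 5.
No augmenting path remains; maximum matching = 5.
König certificate: {L1, L2, L4, L6, R6} is a vertex cover of size 5 (every listed pair touches it), so no matching can be larger.

5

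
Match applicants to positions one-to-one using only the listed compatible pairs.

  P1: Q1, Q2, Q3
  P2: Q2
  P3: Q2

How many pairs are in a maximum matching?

2

Unit-capacity flow: source→left, listed edges, right→sink; max matching = max flow.
Augmenting path P1→Q1 (+1); matched 1.
Augmenting path P2→Q2 (+1); matched 2.
No augmenting path remains; maximum matching = 2.
König certificate: {P1, Q2} is a vertex cover of size 2 (every listed pair touches it), so no matching can be larger.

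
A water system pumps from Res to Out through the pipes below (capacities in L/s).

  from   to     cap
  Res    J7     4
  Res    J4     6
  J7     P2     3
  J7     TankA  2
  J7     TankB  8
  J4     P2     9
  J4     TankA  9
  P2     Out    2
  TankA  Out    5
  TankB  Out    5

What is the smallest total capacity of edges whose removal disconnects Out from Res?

10

Augment Res→J7→P2→Out: bottleneck 2, flow now 2.
Augment Res→J7→TankA→Out: bottleneck 2, flow now 4.
Augment Res→J4→TankA→Out: bottleneck 3, flow now 7.
Augment Res→J4→P2→J7→TankB→Out: bottleneck 2, flow now 9. (uses reverse residual edge)
Augment Res→J4→TankA→J7→TankB→Out: bottleneck 1, flow now 10. (uses reverse residual edge)
No augmenting path remains; maximum flow = 10.
By max-flow min-cut, the minimum cut capacity equals the max flow.
In the residual graph, reachable from Res: {Res}.
Min-cut edges: Res→J7 (4), Res→J4 (6); capacity 4 + 6 = 10.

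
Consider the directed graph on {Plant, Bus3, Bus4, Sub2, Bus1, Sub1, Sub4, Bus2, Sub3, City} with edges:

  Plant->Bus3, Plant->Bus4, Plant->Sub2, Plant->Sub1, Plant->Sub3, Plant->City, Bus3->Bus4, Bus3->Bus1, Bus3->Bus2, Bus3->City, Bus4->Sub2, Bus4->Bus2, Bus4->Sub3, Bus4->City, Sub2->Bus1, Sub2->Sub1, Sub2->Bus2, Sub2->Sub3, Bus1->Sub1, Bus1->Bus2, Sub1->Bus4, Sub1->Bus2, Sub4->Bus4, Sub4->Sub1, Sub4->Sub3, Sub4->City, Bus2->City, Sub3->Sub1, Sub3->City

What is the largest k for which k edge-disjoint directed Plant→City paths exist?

Assign every edge capacity 1; by Menger, the answer equals the max flow.
Path Plant→City (+1); total 1.
Path Plant→Bus3→City (+1); total 2.
Path Plant→Bus4→City (+1); total 3.
Path Plant→Sub3→City (+1); total 4.
Path Plant→Sub2→Bus2→City (+1); total 5.
No residual Plant→City path; max flow = 5.
Certifying cut of size 5: {Bus2→City, Bus4→City, Plant→Bus3, Plant→City, Sub3→City}.

5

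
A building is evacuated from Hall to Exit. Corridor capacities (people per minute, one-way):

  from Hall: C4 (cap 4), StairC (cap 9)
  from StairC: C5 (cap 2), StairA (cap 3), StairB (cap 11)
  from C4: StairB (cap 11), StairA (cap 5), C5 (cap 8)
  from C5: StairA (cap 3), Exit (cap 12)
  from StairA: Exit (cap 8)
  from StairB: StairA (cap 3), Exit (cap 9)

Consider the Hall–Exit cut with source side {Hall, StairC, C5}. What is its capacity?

33

Edges leaving {Hall, StairC, C5}: Hall→C4 (4), StairC→StairA (3), StairC→StairB (11), C5→StairA (3), C5→Exit (12).
Cut capacity = 4 + 3 + 11 + 3 + 12 = 33.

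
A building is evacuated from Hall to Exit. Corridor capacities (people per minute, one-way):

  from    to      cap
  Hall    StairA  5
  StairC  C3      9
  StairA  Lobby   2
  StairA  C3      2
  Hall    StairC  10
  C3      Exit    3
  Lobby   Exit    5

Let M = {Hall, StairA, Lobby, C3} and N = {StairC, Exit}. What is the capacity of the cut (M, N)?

18

Edges leaving {Hall, StairA, Lobby, C3}: Hall→StairC (10), Lobby→Exit (5), C3→Exit (3).
Cut capacity = 10 + 5 + 3 = 18.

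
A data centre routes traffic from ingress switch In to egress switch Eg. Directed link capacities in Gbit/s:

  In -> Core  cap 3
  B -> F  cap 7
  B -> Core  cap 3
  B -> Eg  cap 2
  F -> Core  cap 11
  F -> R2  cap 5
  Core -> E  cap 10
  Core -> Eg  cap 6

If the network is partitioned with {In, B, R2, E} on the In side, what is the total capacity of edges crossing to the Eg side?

15

Edges leaving {In, B, R2, E}: In→Core (3), B→F (7), B→Core (3), B→Eg (2).
Cut capacity = 3 + 7 + 3 + 2 = 15.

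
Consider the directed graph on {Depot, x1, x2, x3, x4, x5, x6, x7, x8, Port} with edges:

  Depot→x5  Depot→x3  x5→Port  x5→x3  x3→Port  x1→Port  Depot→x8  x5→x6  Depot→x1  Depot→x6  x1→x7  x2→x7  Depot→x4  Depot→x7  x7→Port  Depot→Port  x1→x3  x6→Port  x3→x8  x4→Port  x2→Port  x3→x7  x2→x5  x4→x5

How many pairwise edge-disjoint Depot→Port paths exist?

7

Assign every edge capacity 1; by Menger, the answer equals the max flow.
Path Depot→Port (+1); total 1.
Path Depot→x1→Port (+1); total 2.
Path Depot→x3→Port (+1); total 3.
Path Depot→x4→Port (+1); total 4.
Path Depot→x5→Port (+1); total 5.
Path Depot→x6→Port (+1); total 6.
Path Depot→x7→Port (+1); total 7.
No residual Depot→Port path; max flow = 7.
Certifying cut of size 7: {Depot→Port, Depot→x1, Depot→x3, Depot→x4, Depot→x5, Depot→x6, Depot→x7}.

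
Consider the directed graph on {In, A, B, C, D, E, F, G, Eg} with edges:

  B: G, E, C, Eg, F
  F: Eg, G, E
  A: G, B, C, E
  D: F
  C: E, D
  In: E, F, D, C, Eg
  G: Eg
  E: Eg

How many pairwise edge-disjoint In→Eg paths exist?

Assign every edge capacity 1; by Menger, the answer equals the max flow.
Path In→Eg (+1); total 1.
Path In→E→Eg (+1); total 2.
Path In→F→Eg (+1); total 3.
Path In→D→F→G→Eg (+1); total 4.
No residual In→Eg path; max flow = 4.
Certifying cut of size 4: {D→F, E→Eg, In→Eg, In→F}.

4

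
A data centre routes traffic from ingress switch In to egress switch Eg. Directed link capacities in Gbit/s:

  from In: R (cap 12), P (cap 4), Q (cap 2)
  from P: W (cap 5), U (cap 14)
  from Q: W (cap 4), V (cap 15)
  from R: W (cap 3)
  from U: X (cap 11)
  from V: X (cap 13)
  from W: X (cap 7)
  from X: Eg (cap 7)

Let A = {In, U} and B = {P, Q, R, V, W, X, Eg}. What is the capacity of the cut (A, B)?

29

Edges leaving {In, U}: In→P (4), In→Q (2), In→R (12), U→X (11).
Cut capacity = 4 + 2 + 12 + 11 = 29.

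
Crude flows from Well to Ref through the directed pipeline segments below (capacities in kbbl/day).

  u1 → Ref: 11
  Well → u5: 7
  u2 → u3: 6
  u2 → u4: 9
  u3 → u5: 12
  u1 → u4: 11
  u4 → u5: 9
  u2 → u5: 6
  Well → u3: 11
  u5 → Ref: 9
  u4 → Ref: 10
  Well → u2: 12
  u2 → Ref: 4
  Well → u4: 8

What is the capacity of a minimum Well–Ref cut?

Augment Well→u2→Ref: bottleneck 4, flow now 4.
Augment Well→u4→Ref: bottleneck 8, flow now 12.
Augment Well→u5→Ref: bottleneck 7, flow now 19.
Augment Well→u2→u4→Ref: bottleneck 2, flow now 21.
Augment Well→u2→u5→Ref: bottleneck 2, flow now 23.
No augmenting path remains; maximum flow = 23.
By max-flow min-cut, the minimum cut capacity equals the max flow.
In the residual graph, reachable from Well: {Well, u2, u3, u4, u5}.
Min-cut edges: u2→Ref (4), u4→Ref (10), u5→Ref (9); capacity 4 + 10 + 9 = 23.

23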